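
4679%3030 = 1649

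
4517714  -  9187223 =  - 4669509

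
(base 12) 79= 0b1011101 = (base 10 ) 93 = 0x5D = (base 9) 113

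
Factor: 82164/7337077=2^2* 3^1 * 11^(-2 )* 41^1*167^1*60637^( - 1)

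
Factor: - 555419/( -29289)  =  3^(-1 )  *  13^( - 1)*751^( - 1) * 555419^1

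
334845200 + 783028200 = 1117873400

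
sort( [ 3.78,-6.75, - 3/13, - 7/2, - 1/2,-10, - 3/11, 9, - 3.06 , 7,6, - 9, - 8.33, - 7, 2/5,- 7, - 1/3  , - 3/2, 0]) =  [-10, - 9,- 8.33, - 7, - 7, - 6.75, - 7/2,  -  3.06, - 3/2, - 1/2, - 1/3, - 3/11,  -  3/13,0, 2/5, 3.78, 6,  7, 9] 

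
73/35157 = 73/35157= 0.00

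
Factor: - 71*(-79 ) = 5609 = 71^1*79^1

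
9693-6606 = 3087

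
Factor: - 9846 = -2^1* 3^2  *  547^1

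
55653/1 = 55653 = 55653.00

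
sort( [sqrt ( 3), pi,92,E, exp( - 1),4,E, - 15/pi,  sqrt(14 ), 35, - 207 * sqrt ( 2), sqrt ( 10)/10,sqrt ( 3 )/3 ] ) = [-207*sqrt( 2), - 15/pi, sqrt( 10 )/10 , exp(-1), sqrt( 3) /3, sqrt(3 ),E, E, pi, sqrt( 14 ), 4, 35, 92] 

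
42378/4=10594 + 1/2= 10594.50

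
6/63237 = 2/21079 = 0.00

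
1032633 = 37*27909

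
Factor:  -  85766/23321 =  - 2^1 * 19^1*37^1*61^1 *23321^( - 1 )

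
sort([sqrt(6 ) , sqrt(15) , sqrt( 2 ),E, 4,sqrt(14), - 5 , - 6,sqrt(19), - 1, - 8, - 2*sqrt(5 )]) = [ -8, - 6,-5, - 2 * sqrt( 5 ),-1 , sqrt( 2 ), sqrt ( 6), E,sqrt (14 ), sqrt(15 ), 4,sqrt(19 ) ]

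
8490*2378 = 20189220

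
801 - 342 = 459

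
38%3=2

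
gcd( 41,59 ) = 1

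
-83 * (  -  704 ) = 58432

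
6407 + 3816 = 10223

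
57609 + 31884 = 89493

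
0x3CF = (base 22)207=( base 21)249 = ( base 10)975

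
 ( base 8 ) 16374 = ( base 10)7420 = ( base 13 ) 34ba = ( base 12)4364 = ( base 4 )1303330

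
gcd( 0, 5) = 5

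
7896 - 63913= - 56017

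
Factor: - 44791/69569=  - 47/73 = -47^1*73^( -1)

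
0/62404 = 0 = 0.00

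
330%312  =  18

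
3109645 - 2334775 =774870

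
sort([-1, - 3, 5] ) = [ - 3, - 1,5]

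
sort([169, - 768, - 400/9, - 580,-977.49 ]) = [-977.49, - 768, - 580, - 400/9, 169] 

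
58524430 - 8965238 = 49559192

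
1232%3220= 1232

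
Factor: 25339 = 25339^1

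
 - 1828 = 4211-6039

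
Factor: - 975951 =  - 3^2*108439^1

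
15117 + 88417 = 103534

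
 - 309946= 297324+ - 607270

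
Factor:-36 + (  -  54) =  - 2^1 * 3^2*5^1 = - 90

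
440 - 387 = 53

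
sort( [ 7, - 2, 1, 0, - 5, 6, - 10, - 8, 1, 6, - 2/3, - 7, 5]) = [ - 10,  -  8, - 7, - 5, - 2, - 2/3,0,1, 1,5, 6, 6, 7]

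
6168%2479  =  1210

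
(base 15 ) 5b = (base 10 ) 86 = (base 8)126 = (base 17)51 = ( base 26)38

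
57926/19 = 3048+14/19 = 3048.74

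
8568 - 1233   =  7335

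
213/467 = 213/467  =  0.46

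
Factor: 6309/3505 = 3^2 * 5^(-1) = 9/5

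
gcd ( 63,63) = 63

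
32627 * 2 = 65254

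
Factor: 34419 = 3^1*7^1*11^1 * 149^1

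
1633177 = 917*1781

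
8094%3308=1478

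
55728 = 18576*3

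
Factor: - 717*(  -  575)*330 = 136050750= 2^1 * 3^2*5^3*11^1*23^1 *239^1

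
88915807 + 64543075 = 153458882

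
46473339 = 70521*659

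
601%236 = 129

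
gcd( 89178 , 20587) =1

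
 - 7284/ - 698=3642/349 = 10.44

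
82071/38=82071/38 = 2159.76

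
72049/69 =1044 + 13/69 = 1044.19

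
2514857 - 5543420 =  - 3028563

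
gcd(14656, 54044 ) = 916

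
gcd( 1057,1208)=151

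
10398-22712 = -12314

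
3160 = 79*40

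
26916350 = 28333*950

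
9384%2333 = 52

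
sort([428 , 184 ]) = [184,428 ] 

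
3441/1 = 3441 = 3441.00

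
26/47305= 26/47305  =  0.00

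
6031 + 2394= 8425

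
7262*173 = 1256326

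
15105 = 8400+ 6705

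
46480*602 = 27980960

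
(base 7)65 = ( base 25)1m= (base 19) 29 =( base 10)47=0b101111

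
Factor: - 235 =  - 5^1 * 47^1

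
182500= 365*500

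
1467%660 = 147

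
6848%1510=808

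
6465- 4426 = 2039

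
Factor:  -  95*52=  -  2^2*5^1*13^1*19^1 = - 4940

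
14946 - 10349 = 4597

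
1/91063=1/91063 = 0.00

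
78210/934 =83 + 344/467 = 83.74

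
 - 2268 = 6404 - 8672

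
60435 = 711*85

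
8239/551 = 8239/551=14.95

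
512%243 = 26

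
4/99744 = 1/24936 = 0.00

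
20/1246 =10/623 = 0.02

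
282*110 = 31020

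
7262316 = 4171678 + 3090638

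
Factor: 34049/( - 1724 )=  - 2^ (-2)*79^1 = - 79/4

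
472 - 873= - 401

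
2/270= 1/135 = 0.01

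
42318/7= 6045 + 3/7 = 6045.43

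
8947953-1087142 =7860811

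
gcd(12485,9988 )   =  2497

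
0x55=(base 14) 61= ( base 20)45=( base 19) 49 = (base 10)85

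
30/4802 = 15/2401 =0.01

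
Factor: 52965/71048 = 495/664 = 2^ (-3)*3^2*5^1*11^1 * 83^ (  -  1)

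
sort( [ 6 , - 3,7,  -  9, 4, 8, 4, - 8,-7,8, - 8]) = [-9,-8, - 8, - 7,-3, 4, 4,6, 7 , 8, 8]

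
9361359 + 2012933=11374292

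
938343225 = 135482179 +802861046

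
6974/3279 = 2 + 416/3279  =  2.13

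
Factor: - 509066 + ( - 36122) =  - 545188 = - 2^2*7^1*19471^1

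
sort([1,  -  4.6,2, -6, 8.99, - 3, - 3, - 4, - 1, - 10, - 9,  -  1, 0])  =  [ - 10, - 9 , - 6, - 4.6, - 4, - 3, -3, - 1, - 1, 0,1, 2, 8.99] 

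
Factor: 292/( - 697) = -2^2*17^( - 1 )*41^( - 1)*73^1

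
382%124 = 10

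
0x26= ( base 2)100110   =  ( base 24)1e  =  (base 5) 123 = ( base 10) 38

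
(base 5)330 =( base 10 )90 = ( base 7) 156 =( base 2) 1011010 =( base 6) 230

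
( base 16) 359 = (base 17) 2g7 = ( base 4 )31121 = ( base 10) 857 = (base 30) SH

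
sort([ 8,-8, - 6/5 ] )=[ - 8 , - 6/5, 8 ]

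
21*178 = 3738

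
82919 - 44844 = 38075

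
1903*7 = 13321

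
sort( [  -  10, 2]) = [ - 10,2] 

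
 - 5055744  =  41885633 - 46941377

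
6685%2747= 1191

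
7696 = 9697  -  2001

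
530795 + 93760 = 624555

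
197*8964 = 1765908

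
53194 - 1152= 52042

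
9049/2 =4524 + 1/2 = 4524.50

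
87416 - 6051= 81365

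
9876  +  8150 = 18026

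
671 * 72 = 48312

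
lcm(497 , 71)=497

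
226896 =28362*8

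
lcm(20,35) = 140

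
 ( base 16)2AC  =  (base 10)684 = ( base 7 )1665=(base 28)OC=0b1010101100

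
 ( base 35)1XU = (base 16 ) 96A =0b100101101010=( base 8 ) 4552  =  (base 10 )2410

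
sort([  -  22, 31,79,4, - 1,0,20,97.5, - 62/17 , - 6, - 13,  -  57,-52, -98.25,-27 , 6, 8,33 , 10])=[-98.25, -57, - 52, - 27,-22, - 13, - 6,-62/17, - 1,0,4 , 6, 8, 10, 20, 31, 33, 79,97.5]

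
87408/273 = 320+16/91 =320.18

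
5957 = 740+5217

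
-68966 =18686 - 87652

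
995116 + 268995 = 1264111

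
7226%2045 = 1091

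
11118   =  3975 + 7143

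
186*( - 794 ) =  - 147684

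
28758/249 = 115+41/83 =115.49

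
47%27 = 20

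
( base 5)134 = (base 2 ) 101100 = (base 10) 44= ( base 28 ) 1g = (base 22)20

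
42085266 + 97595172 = 139680438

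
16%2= 0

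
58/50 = 1 + 4/25 = 1.16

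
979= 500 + 479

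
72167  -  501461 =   -  429294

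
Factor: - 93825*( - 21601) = 2026713825 = 3^3*5^2 *139^1*21601^1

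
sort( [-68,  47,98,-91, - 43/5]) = [ - 91  ,-68, - 43/5,  47, 98]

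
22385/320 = 4477/64 = 69.95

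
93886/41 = 2289 + 37/41 = 2289.90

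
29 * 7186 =208394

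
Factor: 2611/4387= 7^1*41^ ( - 1)*107^(-1) * 373^1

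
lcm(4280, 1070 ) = 4280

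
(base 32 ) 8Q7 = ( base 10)9031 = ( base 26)d99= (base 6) 105451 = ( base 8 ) 21507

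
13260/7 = 1894 + 2/7 = 1894.29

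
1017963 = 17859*57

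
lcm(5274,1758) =5274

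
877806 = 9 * 97534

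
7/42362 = 7/42362 = 0.00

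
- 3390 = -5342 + 1952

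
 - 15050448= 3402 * ( - 4424) 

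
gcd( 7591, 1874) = 1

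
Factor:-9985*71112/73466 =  - 355026660/36733 =- 2^2*3^1*5^1*109^(- 1 )* 337^ (  -  1)*1997^1*2963^1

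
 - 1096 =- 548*2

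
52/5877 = 52/5877 = 0.01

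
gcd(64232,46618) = 2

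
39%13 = 0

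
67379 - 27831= 39548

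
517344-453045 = 64299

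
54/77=54/77 = 0.70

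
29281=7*4183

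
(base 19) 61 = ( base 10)115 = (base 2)1110011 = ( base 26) 4b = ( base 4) 1303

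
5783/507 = 5783/507 = 11.41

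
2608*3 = 7824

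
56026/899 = 56026/899 = 62.32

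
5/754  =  5/754 = 0.01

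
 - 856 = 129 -985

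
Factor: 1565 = 5^1 *313^1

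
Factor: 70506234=2^1 *3^3 * 307^1*4253^1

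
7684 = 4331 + 3353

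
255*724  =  184620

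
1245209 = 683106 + 562103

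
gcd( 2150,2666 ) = 86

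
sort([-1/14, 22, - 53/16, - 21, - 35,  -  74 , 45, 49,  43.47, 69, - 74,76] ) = [ - 74, - 74, - 35, - 21,- 53/16, - 1/14,22,43.47, 45, 49,69,76]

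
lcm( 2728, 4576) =141856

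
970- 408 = 562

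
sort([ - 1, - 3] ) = [ -3 , - 1] 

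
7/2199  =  7/2199  =  0.00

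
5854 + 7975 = 13829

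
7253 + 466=7719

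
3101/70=443/10  =  44.30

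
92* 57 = 5244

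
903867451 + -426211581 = 477655870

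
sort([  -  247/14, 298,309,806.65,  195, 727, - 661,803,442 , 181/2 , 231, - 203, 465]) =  [ - 661, - 203, -247/14, 181/2,195,231, 298, 309, 442, 465, 727,803, 806.65]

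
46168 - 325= 45843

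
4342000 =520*8350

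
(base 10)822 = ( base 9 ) 1113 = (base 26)15G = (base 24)1a6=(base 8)1466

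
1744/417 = 1744/417  =  4.18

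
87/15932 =87/15932 = 0.01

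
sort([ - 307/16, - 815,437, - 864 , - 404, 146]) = [ - 864, - 815, - 404, - 307/16, 146,  437 ]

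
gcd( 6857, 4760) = 1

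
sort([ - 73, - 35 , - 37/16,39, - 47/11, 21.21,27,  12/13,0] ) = [ - 73, - 35,-47/11, - 37/16, 0, 12/13,21.21, 27, 39] 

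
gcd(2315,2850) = 5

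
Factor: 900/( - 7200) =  - 1/8  =  - 2^( - 3 )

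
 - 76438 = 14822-91260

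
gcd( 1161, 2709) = 387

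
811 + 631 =1442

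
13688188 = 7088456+6599732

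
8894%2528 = 1310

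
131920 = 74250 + 57670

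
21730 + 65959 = 87689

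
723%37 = 20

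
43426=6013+37413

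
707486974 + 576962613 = 1284449587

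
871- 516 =355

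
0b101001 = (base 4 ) 221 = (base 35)16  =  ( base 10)41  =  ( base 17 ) 27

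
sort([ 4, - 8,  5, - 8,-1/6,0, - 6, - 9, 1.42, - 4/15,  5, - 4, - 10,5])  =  [ - 10,- 9,- 8, - 8, - 6, - 4, - 4/15,-1/6, 0, 1.42, 4,5,5,5] 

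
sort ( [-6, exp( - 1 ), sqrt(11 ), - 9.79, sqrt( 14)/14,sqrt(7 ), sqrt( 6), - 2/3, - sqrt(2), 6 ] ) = [ - 9.79, - 6, - sqrt( 2), - 2/3, sqrt ( 14)/14, exp(- 1), sqrt( 6 ),sqrt(7), sqrt (11 ),6]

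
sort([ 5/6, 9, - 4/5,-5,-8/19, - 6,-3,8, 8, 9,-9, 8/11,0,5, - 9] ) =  [-9 ,-9,- 6,-5,- 3, - 4/5,-8/19,0, 8/11,5/6, 5,8, 8,9, 9 ] 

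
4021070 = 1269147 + 2751923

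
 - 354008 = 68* ( - 5206)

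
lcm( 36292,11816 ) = 508088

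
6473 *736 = 4764128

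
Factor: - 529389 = -3^3*7^1*2801^1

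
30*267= 8010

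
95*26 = 2470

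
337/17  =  337/17= 19.82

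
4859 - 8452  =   - 3593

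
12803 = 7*1829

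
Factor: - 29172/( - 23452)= 3^1*17^1*41^ ( - 1) = 51/41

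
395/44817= 395/44817= 0.01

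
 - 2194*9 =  - 19746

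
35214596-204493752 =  - 169279156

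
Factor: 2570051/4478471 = 11^1*19^( - 1 ) * 41^( - 1) *5749^ ( - 1)*233641^1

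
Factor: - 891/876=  - 297/292 = -2^(  -  2 )*3^3*11^1*73^( - 1) 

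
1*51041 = 51041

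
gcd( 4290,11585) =5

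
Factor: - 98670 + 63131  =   - 35539= - 7^1*5077^1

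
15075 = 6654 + 8421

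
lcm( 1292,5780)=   109820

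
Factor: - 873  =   - 3^2 *97^1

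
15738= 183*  86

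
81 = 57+24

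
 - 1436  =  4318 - 5754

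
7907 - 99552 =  - 91645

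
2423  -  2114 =309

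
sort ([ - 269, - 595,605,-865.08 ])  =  [ - 865.08, - 595, - 269,605 ]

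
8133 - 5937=2196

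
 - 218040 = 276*(-790)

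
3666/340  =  10 + 133/170 =10.78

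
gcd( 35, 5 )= 5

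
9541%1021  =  352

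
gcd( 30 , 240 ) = 30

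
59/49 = 1+10/49 = 1.20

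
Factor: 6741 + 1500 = 8241 = 3^1*41^1*67^1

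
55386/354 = 9231/59 = 156.46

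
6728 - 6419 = 309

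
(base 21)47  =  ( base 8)133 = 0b1011011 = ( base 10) 91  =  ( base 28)37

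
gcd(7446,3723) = 3723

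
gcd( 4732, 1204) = 28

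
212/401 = 212/401  =  0.53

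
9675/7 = 9675/7 =1382.14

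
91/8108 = 91/8108= 0.01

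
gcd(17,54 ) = 1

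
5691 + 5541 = 11232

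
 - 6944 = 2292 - 9236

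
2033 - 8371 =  - 6338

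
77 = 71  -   - 6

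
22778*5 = 113890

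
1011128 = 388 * 2606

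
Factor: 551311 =551311^1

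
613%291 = 31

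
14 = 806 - 792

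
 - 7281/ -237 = 30 + 57/79 = 30.72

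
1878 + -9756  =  -7878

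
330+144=474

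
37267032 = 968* 38499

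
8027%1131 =110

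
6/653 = 6/653=   0.01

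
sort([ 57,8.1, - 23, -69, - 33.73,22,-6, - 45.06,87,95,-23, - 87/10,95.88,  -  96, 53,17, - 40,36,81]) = [ - 96, - 69,-45.06, - 40, - 33.73,-23 , - 23,-87/10, - 6,8.1,17,22, 36 , 53,57,81,87,95,95.88]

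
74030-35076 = 38954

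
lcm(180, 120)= 360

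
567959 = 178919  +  389040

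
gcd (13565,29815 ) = 5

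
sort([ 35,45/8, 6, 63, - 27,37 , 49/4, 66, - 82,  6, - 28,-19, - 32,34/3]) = [ - 82, - 32, - 28,-27, - 19,45/8, 6, 6, 34/3  ,  49/4,  35,  37,63,  66]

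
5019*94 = 471786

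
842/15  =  56 + 2/15 = 56.13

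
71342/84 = 849+13/42=849.31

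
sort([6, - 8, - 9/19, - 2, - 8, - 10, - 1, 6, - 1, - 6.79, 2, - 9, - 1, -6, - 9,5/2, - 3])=[ - 10, - 9, - 9, - 8, - 8,-6.79, - 6, - 3, - 2, - 1 , - 1, - 1, - 9/19 , 2, 5/2,6,6] 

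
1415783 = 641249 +774534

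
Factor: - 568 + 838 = 2^1*3^3 * 5^1 = 270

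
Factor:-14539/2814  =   - 2^(-1 )*3^( - 1 )*31^1  =  - 31/6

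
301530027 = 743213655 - 441683628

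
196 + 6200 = 6396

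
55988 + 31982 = 87970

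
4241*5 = 21205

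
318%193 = 125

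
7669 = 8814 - 1145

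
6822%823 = 238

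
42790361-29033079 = 13757282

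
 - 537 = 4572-5109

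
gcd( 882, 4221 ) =63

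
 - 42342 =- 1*42342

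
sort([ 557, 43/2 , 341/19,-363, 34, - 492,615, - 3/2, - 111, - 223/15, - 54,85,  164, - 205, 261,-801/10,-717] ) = [ - 717,- 492,-363  , - 205, - 111, - 801/10, - 54,-223/15, - 3/2,341/19,  43/2,34,85,  164 , 261,557,615] 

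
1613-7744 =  -6131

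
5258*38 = 199804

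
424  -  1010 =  - 586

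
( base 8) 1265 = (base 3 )221200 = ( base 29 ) nq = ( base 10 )693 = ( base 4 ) 22311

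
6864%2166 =366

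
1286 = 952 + 334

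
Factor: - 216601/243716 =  - 679/764 = -2^(-2 )*7^1*97^1*191^ ( - 1) 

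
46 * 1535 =70610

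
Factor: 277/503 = 277^1 * 503^(-1) 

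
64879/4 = 64879/4 = 16219.75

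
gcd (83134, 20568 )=2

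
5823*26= 151398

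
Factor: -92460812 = - 2^2*23115203^1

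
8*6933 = 55464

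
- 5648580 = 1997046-7645626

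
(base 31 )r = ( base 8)33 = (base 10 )27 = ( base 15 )1C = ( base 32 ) r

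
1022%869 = 153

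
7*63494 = 444458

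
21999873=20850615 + 1149258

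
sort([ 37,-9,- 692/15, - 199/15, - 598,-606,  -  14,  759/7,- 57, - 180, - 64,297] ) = [-606, - 598,- 180, - 64,-57,-692/15,-14,- 199/15, - 9,  37,759/7, 297 ] 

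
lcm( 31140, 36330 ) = 217980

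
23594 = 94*251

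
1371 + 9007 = 10378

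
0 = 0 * 53769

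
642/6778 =321/3389 =0.09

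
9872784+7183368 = 17056152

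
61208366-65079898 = -3871532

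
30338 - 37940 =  - 7602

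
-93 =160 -253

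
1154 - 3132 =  - 1978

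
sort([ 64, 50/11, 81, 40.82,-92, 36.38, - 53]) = [-92, - 53, 50/11, 36.38,40.82, 64, 81 ] 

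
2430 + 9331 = 11761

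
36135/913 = 39 + 48/83=39.58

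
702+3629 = 4331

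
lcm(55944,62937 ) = 503496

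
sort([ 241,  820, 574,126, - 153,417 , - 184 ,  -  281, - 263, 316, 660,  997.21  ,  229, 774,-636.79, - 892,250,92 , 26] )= [ - 892, - 636.79, - 281, - 263,  -  184, - 153,  26, 92, 126, 229, 241, 250,316, 417,574,  660, 774,820,997.21 ] 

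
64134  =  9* 7126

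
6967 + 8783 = 15750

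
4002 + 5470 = 9472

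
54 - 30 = 24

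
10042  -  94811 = - 84769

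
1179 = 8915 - 7736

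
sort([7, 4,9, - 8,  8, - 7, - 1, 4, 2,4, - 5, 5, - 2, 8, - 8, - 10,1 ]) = [ - 10, - 8,  -  8, - 7, - 5, - 2,-1,1, 2, 4, 4, 4,5 , 7,8,  8, 9 ]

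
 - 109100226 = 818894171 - 927994397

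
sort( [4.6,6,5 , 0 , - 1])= [ - 1, 0, 4.6,5,6] 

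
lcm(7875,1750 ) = 15750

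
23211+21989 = 45200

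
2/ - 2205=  - 2/2205 = -0.00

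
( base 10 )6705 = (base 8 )15061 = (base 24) bf9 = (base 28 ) 8FD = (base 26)9nn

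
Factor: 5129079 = 3^1 *1709693^1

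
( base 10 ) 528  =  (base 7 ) 1353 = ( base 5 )4103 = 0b1000010000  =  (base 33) G0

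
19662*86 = 1690932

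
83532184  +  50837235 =134369419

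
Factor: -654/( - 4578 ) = 1/7 = 7^( - 1)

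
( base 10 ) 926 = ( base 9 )1238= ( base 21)222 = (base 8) 1636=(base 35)qg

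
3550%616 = 470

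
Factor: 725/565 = 145/113 = 5^1*29^1 * 113^( - 1)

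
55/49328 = 55/49328= 0.00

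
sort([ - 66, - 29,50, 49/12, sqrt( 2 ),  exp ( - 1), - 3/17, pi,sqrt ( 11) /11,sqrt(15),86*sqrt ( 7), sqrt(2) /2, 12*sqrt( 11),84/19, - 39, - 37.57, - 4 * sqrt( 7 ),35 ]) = [-66, - 39, - 37.57, - 29, - 4*sqrt(7), - 3/17, sqrt(11) /11, exp(-1), sqrt(2)/2, sqrt( 2 ) , pi, sqrt(15), 49/12, 84/19, 35, 12*sqrt( 11 ), 50,86*sqrt(7)] 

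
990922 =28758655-27767733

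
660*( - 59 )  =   - 38940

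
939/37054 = 939/37054 = 0.03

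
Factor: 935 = 5^1 * 11^1 * 17^1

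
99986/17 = 5881 + 9/17 =5881.53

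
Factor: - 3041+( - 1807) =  - 2^4*3^1*101^1 = - 4848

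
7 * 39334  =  275338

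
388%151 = 86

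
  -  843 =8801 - 9644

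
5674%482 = 372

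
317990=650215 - 332225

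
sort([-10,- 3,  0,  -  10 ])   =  [ - 10, - 10,  -  3,0]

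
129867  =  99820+30047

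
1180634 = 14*84331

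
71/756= 71/756=0.09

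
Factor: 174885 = 3^1*5^1*89^1*131^1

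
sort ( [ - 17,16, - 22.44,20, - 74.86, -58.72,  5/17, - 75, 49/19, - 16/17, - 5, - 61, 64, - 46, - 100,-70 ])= [ - 100, - 75 , - 74.86, - 70, - 61, - 58.72, - 46, - 22.44, - 17,  -  5,-16/17, 5/17, 49/19,16, 20,64 ]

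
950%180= 50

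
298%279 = 19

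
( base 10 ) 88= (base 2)1011000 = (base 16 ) 58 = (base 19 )4C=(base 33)2M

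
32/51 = 32/51 = 0.63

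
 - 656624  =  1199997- 1856621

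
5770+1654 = 7424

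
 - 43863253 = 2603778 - 46467031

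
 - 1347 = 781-2128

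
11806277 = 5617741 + 6188536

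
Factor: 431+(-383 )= 2^4 * 3^1 = 48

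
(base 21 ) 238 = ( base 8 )1671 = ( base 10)953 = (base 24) 1FH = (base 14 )4c1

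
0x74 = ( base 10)116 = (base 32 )3k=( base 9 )138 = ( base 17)6e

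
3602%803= 390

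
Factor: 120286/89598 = 439/327 = 3^( - 1)*109^( - 1)*439^1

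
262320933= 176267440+86053493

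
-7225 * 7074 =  - 51109650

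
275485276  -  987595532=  - 712110256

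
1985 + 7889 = 9874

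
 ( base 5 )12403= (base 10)978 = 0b1111010010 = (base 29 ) 14L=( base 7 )2565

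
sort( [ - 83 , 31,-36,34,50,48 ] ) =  [- 83, - 36,31,34, 48 , 50] 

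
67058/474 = 33529/237 =141.47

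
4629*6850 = 31708650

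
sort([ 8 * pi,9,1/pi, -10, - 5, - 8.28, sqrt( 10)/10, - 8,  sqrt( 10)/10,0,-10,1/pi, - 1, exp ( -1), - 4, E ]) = [  -  10, - 10 , - 8.28,-8 , - 5,  -  4, - 1, 0,sqrt(10 ) /10 , sqrt (10 ) /10,1/pi,1/pi,  exp( - 1), E, 9,8*pi ]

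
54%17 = 3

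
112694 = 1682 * 67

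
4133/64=64 + 37/64 = 64.58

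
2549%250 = 49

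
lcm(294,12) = 588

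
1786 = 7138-5352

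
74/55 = 1+19/55 = 1.35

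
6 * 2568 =15408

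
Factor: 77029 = 77029^1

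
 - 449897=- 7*64271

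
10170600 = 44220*230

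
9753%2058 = 1521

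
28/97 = 28/97 = 0.29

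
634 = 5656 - 5022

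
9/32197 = 9/32197=0.00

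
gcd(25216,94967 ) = 1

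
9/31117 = 9/31117  =  0.00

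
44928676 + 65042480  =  109971156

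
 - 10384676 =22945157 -33329833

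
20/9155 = 4/1831=0.00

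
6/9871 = 6/9871 =0.00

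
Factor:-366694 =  - 2^1*47^2 * 83^1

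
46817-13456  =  33361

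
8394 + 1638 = 10032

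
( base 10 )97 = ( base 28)3D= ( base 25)3m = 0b1100001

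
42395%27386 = 15009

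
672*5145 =3457440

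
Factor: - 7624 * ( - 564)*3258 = 2^6*3^3 * 47^1*181^1*953^1= 14009191488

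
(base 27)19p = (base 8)1745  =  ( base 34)TB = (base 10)997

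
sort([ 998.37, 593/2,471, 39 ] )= [ 39,593/2, 471, 998.37]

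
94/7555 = 94/7555= 0.01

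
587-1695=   -  1108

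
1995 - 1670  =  325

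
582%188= 18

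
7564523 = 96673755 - 89109232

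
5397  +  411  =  5808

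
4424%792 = 464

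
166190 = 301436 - 135246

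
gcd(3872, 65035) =1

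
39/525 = 13/175 = 0.07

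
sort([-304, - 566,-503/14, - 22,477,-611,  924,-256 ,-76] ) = [ - 611,-566,  -  304, - 256,-76, - 503/14 , - 22,  477,924 ] 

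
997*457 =455629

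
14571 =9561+5010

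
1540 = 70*22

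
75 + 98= 173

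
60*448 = 26880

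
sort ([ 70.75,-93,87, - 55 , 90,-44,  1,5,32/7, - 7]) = [- 93,- 55,-44 , - 7,1, 32/7, 5, 70.75,  87 , 90] 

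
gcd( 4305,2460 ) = 615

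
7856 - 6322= 1534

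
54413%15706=7295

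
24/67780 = 6/16945 = 0.00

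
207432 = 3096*67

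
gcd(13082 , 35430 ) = 2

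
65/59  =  1 + 6/59 = 1.10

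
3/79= 3/79= 0.04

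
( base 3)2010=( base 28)21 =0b111001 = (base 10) 57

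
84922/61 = 1392 + 10/61 = 1392.16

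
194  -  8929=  - 8735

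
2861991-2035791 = 826200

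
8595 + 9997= 18592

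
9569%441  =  308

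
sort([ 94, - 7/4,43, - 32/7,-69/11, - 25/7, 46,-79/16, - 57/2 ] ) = [ - 57/2,  -  69/11, - 79/16, - 32/7, - 25/7,  -  7/4, 43 , 46, 94]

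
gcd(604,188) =4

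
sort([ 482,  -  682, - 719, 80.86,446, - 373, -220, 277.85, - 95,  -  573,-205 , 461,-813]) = [ - 813, - 719, - 682,-573, - 373, - 220,  -  205, - 95, 80.86, 277.85, 446,461, 482]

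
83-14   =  69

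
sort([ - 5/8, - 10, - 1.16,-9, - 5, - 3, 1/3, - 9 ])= [ - 10,  -  9,- 9, - 5 ,-3, - 1.16, - 5/8 , 1/3 ] 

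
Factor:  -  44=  - 2^2*11^1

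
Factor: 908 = 2^2* 227^1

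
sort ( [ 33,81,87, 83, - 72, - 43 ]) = [ - 72, - 43,33, 81,83, 87]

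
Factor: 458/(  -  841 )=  - 2^1*29^( - 2)* 229^1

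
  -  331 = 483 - 814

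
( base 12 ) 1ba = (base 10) 286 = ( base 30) 9G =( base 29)9p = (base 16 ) 11E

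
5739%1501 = 1236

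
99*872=86328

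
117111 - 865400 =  - 748289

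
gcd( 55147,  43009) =1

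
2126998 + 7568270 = 9695268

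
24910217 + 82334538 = 107244755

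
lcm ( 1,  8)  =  8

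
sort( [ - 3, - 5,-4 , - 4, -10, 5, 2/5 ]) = [ - 10, - 5,-4, - 4, - 3, 2/5, 5]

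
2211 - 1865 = 346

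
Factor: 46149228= 2^2*3^2*769^1*1667^1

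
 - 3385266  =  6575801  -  9961067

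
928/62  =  14+30/31 = 14.97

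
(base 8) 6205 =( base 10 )3205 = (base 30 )3gp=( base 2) 110010000101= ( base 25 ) 535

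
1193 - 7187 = - 5994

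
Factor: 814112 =2^5*13^1*19^1*103^1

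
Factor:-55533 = - 3^1*107^1*173^1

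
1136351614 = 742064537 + 394287077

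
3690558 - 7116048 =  - 3425490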